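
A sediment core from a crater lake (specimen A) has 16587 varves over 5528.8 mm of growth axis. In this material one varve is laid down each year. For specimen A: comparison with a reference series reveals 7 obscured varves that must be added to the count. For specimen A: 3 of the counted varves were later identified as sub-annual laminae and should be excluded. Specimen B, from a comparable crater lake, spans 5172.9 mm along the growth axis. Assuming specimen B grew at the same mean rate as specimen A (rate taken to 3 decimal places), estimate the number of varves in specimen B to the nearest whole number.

15534 varves

Specimen A: correcting the raw count gives 16587 − 3 + 7 = 16591 true varves.
A: 5528.8 mm over 16591 years gives 5528.8 / 16591 ≈ 0.333 mm/year.
Specimen B: 5172.9 mm / 0.333 mm per year = 15534.23 years ≈ 15534 varves.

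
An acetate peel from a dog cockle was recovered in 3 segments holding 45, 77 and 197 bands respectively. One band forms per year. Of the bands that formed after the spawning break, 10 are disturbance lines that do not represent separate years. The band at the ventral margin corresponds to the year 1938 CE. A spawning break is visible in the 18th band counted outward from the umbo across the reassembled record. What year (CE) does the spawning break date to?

1647 CE

Total bands = 45 + 77 + 197 = 319.
Between band 18 and the ventral margin there are 319 − 18 = 301 bands.
301 − 10 false = 291 true bands after the spawning break.
Counting back 291 years from 1938 CE places the spawning break in 1938 − 291 = 1647 CE.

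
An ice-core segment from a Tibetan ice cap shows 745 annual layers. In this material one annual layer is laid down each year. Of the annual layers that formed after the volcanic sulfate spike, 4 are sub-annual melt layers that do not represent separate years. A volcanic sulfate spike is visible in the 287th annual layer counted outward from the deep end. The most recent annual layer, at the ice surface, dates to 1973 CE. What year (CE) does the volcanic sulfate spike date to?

Between annual layer 287 and the ice surface there are 745 − 287 = 458 annual layers.
Excluding 4 false annual layers: 458 − 4 = 454.
Counting back 454 years from 1973 CE places the volcanic sulfate spike in 1973 − 454 = 1519 CE.

1519 CE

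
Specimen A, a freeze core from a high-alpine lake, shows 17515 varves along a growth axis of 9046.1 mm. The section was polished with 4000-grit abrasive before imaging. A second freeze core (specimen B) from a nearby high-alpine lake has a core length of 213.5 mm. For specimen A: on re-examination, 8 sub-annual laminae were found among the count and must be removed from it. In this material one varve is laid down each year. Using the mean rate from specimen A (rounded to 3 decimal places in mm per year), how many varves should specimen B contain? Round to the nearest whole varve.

Specimen A: correcting the raw count gives 17515 − 8 = 17507 true varves.
A: 9046.1 mm over 17507 years gives 9046.1 / 17507 ≈ 0.517 mm per year.
Specimen B: 213.5 mm / 0.517 mm per year = 412.96 years ≈ 413 varves.

413 varves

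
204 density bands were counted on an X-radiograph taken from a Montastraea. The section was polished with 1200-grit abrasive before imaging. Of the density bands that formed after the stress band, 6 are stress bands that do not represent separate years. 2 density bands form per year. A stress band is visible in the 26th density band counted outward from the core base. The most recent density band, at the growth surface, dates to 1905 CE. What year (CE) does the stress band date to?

1819 CE

204 − 26 = 178 density bands lie beyond the stress band toward the growth surface.
Removing the 6 false density bands leaves 178 − 6 = 172 true density bands beyond the stress band.
172 density bands at 2 per year is 172 / 2 = 86 years.
1905 − 86 = 1819 CE.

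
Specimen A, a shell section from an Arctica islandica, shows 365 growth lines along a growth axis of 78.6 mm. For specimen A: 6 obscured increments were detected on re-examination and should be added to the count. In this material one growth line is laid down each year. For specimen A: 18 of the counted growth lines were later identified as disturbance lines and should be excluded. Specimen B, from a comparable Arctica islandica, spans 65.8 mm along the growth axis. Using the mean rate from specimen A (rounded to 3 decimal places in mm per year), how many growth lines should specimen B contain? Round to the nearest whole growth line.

295 growth lines

Specimen A: after corrections the count is 365 − 18 + 6 = 353 growth lines.
A: Mean rate = 78.6 mm / 353 years ≈ 0.223 mm/year.
For B, 65.8 / 0.223 = 295.07 years ≈ 295 growth lines.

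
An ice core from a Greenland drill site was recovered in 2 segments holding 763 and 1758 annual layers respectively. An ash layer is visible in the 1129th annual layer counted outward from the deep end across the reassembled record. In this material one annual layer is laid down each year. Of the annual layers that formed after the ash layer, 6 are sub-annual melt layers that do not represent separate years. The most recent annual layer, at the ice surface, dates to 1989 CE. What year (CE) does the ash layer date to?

603 CE

Total annual layers = 763 + 1758 = 2521.
Between annual layer 1129 and the ice surface there are 2521 − 1129 = 1392 annual layers.
Excluding 6 false annual layers: 1392 − 6 = 1386.
Counting back 1386 years from 1989 CE places the ash layer in 1989 − 1386 = 603 CE.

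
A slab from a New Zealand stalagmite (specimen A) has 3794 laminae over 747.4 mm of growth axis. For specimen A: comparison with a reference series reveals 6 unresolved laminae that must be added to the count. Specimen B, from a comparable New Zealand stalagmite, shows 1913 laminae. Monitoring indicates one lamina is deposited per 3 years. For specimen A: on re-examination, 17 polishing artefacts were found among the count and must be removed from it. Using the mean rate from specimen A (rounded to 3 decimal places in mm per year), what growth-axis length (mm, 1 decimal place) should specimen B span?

Specimen A: adjusted count: 3794 − 17 + 6 = 3783 laminae.
Specimen A: 3783 laminae at 3 years each span 3783 × 3 = 11349 years.
A: Extension rate ≈ 747.4 / 11349 = 0.066 mm/yr.
Specimen B: multiplying by 3 years per lamina: 1913 × 3 = 5739 years. For B, 0.066 mm/year × 5739 years = 378.8 mm.

378.8 mm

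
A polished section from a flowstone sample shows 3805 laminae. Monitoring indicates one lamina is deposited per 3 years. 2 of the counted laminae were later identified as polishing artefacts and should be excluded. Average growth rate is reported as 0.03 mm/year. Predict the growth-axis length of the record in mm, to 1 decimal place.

Correcting the raw count gives 3805 − 2 = 3803 true laminae.
3803 laminae at 3 years each span 3803 × 3 = 11409 years.
Length ≈ 0.03 × 11409 = 342.3 mm.

342.3 mm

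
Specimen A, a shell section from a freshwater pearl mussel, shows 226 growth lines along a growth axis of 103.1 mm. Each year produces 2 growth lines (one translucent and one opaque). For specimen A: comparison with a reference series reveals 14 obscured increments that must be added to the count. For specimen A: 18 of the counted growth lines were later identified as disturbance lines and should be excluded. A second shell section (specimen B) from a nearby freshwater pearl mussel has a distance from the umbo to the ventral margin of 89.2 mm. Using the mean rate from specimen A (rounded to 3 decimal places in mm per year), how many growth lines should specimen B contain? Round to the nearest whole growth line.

Specimen A: after corrections the count is 226 − 18 + 14 = 222 growth lines.
Specimen A: 222 growth lines at 2 per year is 222 / 2 = 111 years.
A: 103.1 mm over 111 years gives 103.1 / 111 ≈ 0.929 mm/year.
Specimen B: 89.2 mm / 0.929 mm per year = 96.02 years; at 2 growth lines per year that is 96.02 × 2 ≈ 192 growth lines.

192 growth lines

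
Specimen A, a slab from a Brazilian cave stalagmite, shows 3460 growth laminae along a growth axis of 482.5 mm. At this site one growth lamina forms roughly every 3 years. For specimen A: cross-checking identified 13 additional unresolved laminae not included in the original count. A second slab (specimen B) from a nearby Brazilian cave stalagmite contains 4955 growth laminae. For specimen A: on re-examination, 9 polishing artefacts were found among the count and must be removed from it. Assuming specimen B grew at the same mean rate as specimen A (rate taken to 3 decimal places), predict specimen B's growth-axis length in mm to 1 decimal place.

683.8 mm

Specimen A: correcting the raw count gives 3460 − 9 + 13 = 3464 true growth laminae.
Specimen A: 3464 growth laminae at 3 years each span 3464 × 3 = 10392 years.
A: Mean rate = 482.5 mm / 10392 years ≈ 0.046 mm per year.
Specimen B: at 3 years per growth lamina, 4955 × 3 = 14865 years. B's length ≈ 0.046 × 14865 = 683.8 mm.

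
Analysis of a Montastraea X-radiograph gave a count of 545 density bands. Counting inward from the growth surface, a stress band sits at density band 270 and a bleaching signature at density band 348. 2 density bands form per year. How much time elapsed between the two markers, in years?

The two markers are separated by 348 − 270 = 78 density bands.
Dividing by 2 density bands per year: 78 / 2 = 39 years.

39 years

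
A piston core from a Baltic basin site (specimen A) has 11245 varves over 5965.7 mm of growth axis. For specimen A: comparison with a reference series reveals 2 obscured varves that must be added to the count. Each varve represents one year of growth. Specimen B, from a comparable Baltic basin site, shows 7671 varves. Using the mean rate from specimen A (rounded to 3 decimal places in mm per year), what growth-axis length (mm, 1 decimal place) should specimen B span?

4065.6 mm

Specimen A: correcting the raw count gives 11245 + 2 = 11247 true varves.
A: Mean rate = 5965.7 mm / 11247 years ≈ 0.530 mm/yr.
For B, 0.530 mm/year × 7671 years = 4065.6 mm.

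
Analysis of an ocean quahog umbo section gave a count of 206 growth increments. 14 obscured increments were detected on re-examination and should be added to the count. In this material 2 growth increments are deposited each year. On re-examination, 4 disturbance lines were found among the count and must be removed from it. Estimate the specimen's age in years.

Correcting the raw count gives 206 − 4 + 14 = 216 true growth increments.
With 2 growth increments per year, 216 / 2 = 108 years.

108 yr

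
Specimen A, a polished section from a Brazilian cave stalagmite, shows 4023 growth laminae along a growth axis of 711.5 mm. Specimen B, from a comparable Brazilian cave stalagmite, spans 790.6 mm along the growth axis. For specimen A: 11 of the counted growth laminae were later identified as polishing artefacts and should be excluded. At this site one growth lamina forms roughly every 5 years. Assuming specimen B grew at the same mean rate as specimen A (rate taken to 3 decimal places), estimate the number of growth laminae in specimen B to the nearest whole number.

Specimen A: true growth lamina count = 4023 − 11 = 4012.
Specimen A: 4012 growth laminae at 5 years each span 4012 × 5 = 20060 years.
A: 711.5 mm over 20060 years gives 711.5 / 20060 ≈ 0.035 mm/year.
For B, 790.6 / 0.035 = 22588.57 years; at 5 years per growth lamina that is 22588.57 / 5 ≈ 4518 growth laminae.

4518 growth laminae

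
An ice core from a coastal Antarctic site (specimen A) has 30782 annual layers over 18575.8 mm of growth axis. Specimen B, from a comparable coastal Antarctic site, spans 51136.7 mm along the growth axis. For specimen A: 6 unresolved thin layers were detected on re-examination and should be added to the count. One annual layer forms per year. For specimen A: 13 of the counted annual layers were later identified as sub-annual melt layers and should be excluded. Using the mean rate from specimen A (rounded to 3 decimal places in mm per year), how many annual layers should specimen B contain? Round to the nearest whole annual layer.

Specimen A: adjusted count: 30782 − 13 + 6 = 30775 annual layers.
A: 18575.8 mm over 30775 years gives 18575.8 / 30775 ≈ 0.604 mm per year.
For B, 51136.7 / 0.604 = 84663.41 years ≈ 84663 annual layers.

84663 annual layers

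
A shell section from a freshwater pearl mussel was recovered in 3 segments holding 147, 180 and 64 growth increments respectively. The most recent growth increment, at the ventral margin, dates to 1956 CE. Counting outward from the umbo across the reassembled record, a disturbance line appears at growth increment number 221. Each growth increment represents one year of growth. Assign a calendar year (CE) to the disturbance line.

1786 CE

Total growth increments = 147 + 180 + 64 = 391.
391 − 221 = 170 growth increments lie beyond the disturbance line toward the ventral margin.
Counting back 170 years from 1956 CE places the disturbance line in 1956 − 170 = 1786 CE.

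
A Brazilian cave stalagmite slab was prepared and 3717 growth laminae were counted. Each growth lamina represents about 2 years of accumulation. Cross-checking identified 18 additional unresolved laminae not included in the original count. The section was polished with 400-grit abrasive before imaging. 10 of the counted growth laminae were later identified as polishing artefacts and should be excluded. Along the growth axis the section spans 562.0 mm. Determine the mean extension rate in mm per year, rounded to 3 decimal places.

0.075 mm per year

Adjusted count: 3717 − 10 + 18 = 3725 growth laminae.
Multiplying by 2 years per growth lamina: 3725 × 2 = 7450 years.
Extension rate ≈ 562.0 / 7450 = 0.075 mm per year.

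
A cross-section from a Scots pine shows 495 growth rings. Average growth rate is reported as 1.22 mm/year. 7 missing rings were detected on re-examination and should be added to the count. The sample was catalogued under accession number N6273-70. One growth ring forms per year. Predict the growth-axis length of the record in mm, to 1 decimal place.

Adjusted count: 495 + 7 = 502 growth rings.
502 years at 1.22 mm/year gives 1.22 × 502 = 612.4 mm.

612.4 mm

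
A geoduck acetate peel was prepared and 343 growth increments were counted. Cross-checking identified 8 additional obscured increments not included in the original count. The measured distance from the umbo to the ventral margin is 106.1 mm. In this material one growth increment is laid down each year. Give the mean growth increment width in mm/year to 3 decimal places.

0.302 mm/year

After corrections the count is 343 + 8 = 351 growth increments.
Extension rate ≈ 106.1 / 351 = 0.302 mm/year.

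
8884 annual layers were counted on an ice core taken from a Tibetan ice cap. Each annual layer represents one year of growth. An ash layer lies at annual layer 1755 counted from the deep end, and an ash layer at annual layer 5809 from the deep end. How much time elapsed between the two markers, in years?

4054 years

5809 − 1755 = 4054 annual layers lie between the two events.
That is 4054 years at one annual layer per year.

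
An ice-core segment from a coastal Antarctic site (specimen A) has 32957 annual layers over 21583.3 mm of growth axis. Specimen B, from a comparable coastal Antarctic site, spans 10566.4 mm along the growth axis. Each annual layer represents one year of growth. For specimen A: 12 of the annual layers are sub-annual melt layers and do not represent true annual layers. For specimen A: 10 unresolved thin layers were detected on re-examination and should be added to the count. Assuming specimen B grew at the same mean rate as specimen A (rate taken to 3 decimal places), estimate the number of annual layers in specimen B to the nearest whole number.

Specimen A: true annual layer count = 32957 − 12 + 10 = 32955.
A: 21583.3 mm over 32955 years gives 21583.3 / 32955 ≈ 0.655 mm/yr.
B spans 10566.4 / 0.655 = 16131.91 years ≈ 16132 annual layers.

16132 annual layers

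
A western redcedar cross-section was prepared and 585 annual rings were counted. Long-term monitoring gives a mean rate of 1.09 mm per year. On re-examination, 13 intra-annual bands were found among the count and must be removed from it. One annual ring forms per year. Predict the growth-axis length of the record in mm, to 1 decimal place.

Correcting the raw count gives 585 − 13 = 572 true annual rings.
Predicted length = 1.09 mm/year × 572 years = 623.5 mm.

623.5 mm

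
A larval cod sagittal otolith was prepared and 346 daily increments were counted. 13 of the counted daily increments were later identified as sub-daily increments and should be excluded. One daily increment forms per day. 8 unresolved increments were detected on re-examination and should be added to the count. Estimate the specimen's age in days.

341 days

Adjusted count: 346 − 13 + 8 = 341 daily increments.
One daily increment per day makes the duration 341 days.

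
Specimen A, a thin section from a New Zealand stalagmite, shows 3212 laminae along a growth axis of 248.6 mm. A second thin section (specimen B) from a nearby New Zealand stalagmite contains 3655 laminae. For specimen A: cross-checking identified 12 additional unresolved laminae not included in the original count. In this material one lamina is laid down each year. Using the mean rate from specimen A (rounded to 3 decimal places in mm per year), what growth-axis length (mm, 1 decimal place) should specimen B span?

Specimen A: correcting the raw count gives 3212 + 12 = 3224 true laminae.
A: Mean rate = 248.6 mm / 3224 years ≈ 0.077 mm/year.
For B, 0.077 mm/year × 3655 years = 281.4 mm.

281.4 mm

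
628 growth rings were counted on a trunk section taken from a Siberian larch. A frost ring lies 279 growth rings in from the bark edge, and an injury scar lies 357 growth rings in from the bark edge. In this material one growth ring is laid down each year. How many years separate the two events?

78 years

357 − 279 = 78 growth rings lie between the two events.
At one growth ring per year, 78 years elapsed between them.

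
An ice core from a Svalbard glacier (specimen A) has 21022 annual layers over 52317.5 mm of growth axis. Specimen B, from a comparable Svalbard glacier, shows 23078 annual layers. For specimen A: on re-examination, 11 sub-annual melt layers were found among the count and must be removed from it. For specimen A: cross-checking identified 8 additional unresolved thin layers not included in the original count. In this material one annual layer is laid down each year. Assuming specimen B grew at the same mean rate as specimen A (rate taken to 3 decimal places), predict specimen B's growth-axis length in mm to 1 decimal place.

57441.1 mm

Specimen A: adjusted count: 21022 − 11 + 8 = 21019 annual layers.
A: Mean rate = 52317.5 mm / 21019 years ≈ 2.489 mm per year.
B's length ≈ 2.489 × 23078 = 57441.1 mm.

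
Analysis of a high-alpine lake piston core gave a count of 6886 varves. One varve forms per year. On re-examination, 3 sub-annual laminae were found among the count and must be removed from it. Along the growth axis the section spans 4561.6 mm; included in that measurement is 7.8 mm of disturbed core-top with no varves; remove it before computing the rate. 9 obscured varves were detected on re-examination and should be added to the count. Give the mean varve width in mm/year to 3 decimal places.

After corrections the count is 6886 − 3 + 9 = 6892 varves.
Removing the 7.8 mm offcut leaves 4561.6 − 7.8 = 4553.8 mm.
Mean rate = 4553.8 mm / 6892 years ≈ 0.661 mm/year.

0.661 mm/year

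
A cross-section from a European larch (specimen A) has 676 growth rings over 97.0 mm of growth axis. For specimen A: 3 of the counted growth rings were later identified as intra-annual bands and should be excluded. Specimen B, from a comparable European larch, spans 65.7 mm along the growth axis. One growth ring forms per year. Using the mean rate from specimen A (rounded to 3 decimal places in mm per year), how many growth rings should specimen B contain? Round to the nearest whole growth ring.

Specimen A: adjusted count: 676 − 3 = 673 growth rings.
A: Mean rate = 97.0 mm / 673 years ≈ 0.144 mm per year.
For B, 65.7 / 0.144 = 456.25 years ≈ 456 growth rings.

456 growth rings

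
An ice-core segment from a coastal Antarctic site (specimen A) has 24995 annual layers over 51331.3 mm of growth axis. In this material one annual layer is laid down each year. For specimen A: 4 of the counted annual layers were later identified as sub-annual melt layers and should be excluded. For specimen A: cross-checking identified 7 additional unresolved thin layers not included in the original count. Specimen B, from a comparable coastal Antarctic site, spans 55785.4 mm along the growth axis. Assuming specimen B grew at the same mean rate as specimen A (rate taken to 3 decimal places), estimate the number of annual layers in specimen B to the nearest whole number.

27173 annual layers

Specimen A: after corrections the count is 24995 − 4 + 7 = 24998 annual layers.
A: Mean rate = 51331.3 mm / 24998 years ≈ 2.053 mm/yr.
Specimen B: 55785.4 mm / 2.053 mm per year = 27172.63 years ≈ 27173 annual layers.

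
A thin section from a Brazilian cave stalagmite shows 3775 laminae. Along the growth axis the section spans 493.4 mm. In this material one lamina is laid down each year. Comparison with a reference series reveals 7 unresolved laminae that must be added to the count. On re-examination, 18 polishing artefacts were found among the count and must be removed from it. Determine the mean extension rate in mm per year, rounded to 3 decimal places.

0.131 mm per year

Correcting the raw count gives 3775 − 18 + 7 = 3764 true laminae.
493.4 mm over 3764 years gives 493.4 / 3764 ≈ 0.131 mm per year.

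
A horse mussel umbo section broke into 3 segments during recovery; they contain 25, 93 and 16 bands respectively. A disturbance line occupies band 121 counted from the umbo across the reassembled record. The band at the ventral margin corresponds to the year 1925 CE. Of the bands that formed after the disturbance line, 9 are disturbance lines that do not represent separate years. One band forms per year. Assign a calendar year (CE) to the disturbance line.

Total bands = 25 + 93 + 16 = 134.
Between band 121 and the ventral margin there are 134 − 121 = 13 bands.
Removing the 9 false bands leaves 13 − 9 = 4 true bands beyond the disturbance line.
Counting back 4 years from 1925 CE places the disturbance line in 1925 − 4 = 1921 CE.

1921 CE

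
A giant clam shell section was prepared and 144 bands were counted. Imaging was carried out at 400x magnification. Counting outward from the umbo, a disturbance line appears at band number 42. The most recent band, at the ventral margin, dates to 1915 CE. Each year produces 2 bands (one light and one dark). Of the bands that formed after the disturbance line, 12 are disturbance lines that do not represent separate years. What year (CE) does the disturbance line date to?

1870 CE

Between band 42 and the ventral margin there are 144 − 42 = 102 bands.
102 − 12 false = 90 true bands after the disturbance line.
Dividing by 2 bands per year: 90 / 2 = 45 years.
1915 − 45 = 1870 CE.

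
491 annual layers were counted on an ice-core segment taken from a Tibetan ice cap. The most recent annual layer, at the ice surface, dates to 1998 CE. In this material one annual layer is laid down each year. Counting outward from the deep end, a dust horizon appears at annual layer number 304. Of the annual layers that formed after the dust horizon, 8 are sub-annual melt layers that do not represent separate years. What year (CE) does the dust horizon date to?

Between annual layer 304 and the ice surface there are 491 − 304 = 187 annual layers.
187 − 8 false = 179 true annual layers after the dust horizon.
The annual layer at the ice surface is 1998 CE, so the dust horizon dates to 1998 − 179 = 1819 CE.

1819 CE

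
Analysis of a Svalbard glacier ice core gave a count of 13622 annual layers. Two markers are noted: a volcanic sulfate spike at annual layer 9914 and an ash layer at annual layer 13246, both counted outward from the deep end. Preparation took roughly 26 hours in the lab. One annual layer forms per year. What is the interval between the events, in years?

The two markers are separated by 13246 − 9914 = 3332 annual layers.
At one annual layer per year, 3332 years elapsed between them.

3332 yr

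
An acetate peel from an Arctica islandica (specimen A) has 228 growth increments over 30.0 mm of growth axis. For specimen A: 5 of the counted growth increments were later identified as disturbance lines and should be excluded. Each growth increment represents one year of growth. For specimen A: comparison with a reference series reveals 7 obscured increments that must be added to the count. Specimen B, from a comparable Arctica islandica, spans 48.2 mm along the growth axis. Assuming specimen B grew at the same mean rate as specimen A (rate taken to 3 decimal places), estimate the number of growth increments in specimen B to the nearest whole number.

371 growth increments

Specimen A: after corrections the count is 228 − 5 + 7 = 230 growth increments.
A: 30.0 mm over 230 years gives 30.0 / 230 ≈ 0.130 mm/year.
Specimen B: 48.2 mm / 0.130 mm per year = 370.77 years ≈ 371 growth increments.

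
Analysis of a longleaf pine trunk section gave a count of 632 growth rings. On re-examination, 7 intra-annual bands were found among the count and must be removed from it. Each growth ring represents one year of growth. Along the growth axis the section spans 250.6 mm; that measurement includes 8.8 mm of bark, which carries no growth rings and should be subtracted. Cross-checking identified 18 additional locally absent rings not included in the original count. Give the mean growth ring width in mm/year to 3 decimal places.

Adjusted count: 632 − 7 + 18 = 643 growth rings.
Net length = 250.6 − 8.8 = 241.8 mm.
Extension rate ≈ 241.8 / 643 = 0.376 mm/year.

0.376 mm/year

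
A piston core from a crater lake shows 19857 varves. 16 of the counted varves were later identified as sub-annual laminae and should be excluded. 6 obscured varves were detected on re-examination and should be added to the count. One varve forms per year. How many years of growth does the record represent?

Correcting the raw count gives 19857 − 16 + 6 = 19847 true varves.
One varve per year makes the duration 19847 years.

19847 years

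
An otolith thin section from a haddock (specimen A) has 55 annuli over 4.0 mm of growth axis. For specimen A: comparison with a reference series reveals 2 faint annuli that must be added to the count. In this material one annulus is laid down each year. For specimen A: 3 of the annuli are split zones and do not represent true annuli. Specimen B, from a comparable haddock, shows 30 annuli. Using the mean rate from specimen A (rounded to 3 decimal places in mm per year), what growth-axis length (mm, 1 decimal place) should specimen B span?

Specimen A: adjusted count: 55 − 3 + 2 = 54 annuli.
A: 4.0 mm over 54 years gives 4.0 / 54 ≈ 0.074 mm/year.
Length of B = 0.074 × 30 = 2.2 mm.

2.2 mm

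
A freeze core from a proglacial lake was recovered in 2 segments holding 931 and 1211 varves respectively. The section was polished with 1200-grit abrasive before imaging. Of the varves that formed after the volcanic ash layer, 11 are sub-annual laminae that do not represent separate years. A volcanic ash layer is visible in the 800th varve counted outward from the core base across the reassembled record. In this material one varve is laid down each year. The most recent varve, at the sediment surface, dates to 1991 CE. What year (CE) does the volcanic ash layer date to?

Total varves = 931 + 1211 = 2142.
The volcanic ash layer sits at varve 800 from the core base, so 2142 − 800 = 1342 varves formed after it.
1342 − 11 false = 1331 true varves after the volcanic ash layer.
Counting back 1331 years from 1991 CE places the volcanic ash layer in 1991 − 1331 = 660 CE.

660 CE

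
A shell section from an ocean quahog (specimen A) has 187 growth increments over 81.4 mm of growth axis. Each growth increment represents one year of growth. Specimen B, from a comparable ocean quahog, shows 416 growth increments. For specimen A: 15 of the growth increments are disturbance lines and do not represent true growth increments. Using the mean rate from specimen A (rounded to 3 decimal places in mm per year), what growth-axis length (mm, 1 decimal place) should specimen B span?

Specimen A: true growth increment count = 187 − 15 = 172.
A: 81.4 mm over 172 years gives 81.4 / 172 ≈ 0.473 mm/yr.
For B, 0.473 mm/year × 416 years = 196.8 mm.

196.8 mm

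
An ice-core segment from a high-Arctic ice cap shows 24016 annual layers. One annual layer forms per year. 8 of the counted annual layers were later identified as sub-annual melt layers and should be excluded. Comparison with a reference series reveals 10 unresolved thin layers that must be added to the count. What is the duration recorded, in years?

24018 years

Correcting the raw count gives 24016 − 8 + 10 = 24018 true annual layers.
At one annual layer per year, that is 24018 years.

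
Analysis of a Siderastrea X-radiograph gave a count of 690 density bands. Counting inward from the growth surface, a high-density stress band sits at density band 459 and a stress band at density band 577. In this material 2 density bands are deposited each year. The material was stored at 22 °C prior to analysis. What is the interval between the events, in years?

59 yr

The two markers are separated by 577 − 459 = 118 density bands.
118 density bands at 2 per year is 118 / 2 = 59 years.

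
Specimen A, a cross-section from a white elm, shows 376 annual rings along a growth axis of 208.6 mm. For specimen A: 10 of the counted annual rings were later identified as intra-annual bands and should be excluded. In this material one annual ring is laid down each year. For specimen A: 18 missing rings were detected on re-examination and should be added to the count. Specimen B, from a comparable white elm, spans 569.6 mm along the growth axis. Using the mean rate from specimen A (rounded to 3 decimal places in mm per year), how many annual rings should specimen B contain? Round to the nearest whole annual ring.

1049 annual rings

Specimen A: true annual ring count = 376 − 10 + 18 = 384.
A: Mean rate = 208.6 mm / 384 years ≈ 0.543 mm per year.
Specimen B: 569.6 mm / 0.543 mm per year = 1048.99 years ≈ 1049 annual rings.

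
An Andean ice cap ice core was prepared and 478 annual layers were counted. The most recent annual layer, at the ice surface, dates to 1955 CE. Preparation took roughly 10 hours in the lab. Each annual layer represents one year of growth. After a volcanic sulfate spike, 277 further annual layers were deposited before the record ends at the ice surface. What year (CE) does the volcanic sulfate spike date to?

1678 CE

277 annual layers post-date the volcanic sulfate spike.
1955 − 277 = 1678 CE.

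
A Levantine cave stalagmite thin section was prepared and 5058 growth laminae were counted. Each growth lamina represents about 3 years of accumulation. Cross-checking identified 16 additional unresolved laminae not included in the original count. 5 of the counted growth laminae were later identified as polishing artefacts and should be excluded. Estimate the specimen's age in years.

True growth lamina count = 5058 − 5 + 16 = 5069.
Multiplying by 3 years per growth lamina: 5069 × 3 = 15207 years.

15207 years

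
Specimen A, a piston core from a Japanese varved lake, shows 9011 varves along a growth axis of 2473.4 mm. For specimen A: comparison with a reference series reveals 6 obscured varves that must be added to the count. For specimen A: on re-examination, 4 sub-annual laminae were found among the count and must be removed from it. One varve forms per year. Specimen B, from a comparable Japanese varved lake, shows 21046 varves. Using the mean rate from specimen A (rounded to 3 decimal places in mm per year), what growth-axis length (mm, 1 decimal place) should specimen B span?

Specimen A: true varve count = 9011 − 4 + 6 = 9013.
A: Extension rate ≈ 2473.4 / 9013 = 0.274 mm per year.
B's length ≈ 0.274 × 21046 = 5766.6 mm.

5766.6 mm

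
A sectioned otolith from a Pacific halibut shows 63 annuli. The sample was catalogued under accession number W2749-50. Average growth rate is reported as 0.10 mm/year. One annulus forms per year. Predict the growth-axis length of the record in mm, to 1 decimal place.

6.3 mm

63 years of growth are recorded.
Predicted length = 0.10 mm/year × 63 years = 6.3 mm.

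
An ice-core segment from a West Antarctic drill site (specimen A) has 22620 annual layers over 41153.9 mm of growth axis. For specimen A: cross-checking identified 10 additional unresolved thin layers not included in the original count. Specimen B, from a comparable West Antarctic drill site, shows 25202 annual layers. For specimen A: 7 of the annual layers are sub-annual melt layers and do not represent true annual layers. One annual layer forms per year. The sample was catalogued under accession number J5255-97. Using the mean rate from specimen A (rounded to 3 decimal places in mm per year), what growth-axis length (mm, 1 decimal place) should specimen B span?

45842.4 mm

Specimen A: correcting the raw count gives 22620 − 7 + 10 = 22623 true annual layers.
A: 41153.9 mm over 22623 years gives 41153.9 / 22623 ≈ 1.819 mm/year.
B's length ≈ 1.819 × 25202 = 45842.4 mm.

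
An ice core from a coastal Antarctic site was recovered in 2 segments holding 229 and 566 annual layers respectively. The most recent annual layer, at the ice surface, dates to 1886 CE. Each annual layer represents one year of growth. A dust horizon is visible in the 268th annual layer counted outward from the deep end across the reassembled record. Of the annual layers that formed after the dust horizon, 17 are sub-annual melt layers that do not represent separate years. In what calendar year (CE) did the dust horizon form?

Total annual layers = 229 + 566 = 795.
Between annual layer 268 and the ice surface there are 795 − 268 = 527 annual layers.
527 − 17 false = 510 true annual layers after the dust horizon.
The annual layer at the ice surface is 1886 CE, so the dust horizon dates to 1886 − 510 = 1376 CE.

1376 CE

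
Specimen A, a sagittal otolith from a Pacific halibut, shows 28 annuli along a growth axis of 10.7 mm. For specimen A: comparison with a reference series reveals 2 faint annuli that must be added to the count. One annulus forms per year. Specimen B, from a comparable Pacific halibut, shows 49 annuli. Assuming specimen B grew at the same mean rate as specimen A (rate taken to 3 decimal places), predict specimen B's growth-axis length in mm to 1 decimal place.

Specimen A: after corrections the count is 28 + 2 = 30 annuli.
A: Mean rate = 10.7 mm / 30 years ≈ 0.357 mm/yr.
Length of B = 0.357 × 49 = 17.5 mm.

17.5 mm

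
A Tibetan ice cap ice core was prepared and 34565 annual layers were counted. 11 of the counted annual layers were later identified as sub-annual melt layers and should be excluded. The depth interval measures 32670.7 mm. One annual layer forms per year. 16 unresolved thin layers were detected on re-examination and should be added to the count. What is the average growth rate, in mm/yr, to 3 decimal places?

0.945 mm/yr

Correcting the raw count gives 34565 − 11 + 16 = 34570 true annual layers.
32670.7 mm over 34570 years gives 32670.7 / 34570 ≈ 0.945 mm/yr.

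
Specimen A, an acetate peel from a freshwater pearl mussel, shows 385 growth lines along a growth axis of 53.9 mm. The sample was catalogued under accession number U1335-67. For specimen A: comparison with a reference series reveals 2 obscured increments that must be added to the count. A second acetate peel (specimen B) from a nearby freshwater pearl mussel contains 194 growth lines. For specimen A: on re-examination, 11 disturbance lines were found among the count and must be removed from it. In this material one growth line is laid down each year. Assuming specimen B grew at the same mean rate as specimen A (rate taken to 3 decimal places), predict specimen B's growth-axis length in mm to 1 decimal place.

27.7 mm

Specimen A: adjusted count: 385 − 11 + 2 = 376 growth lines.
A: Mean rate = 53.9 mm / 376 years ≈ 0.143 mm/year.
Length of B = 0.143 × 194 = 27.7 mm.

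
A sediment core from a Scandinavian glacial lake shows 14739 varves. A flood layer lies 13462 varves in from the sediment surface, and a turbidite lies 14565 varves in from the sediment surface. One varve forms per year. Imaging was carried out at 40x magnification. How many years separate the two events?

1103 years

14565 − 13462 = 1103 varves lie between the two events.
That is 1103 years at one varve per year.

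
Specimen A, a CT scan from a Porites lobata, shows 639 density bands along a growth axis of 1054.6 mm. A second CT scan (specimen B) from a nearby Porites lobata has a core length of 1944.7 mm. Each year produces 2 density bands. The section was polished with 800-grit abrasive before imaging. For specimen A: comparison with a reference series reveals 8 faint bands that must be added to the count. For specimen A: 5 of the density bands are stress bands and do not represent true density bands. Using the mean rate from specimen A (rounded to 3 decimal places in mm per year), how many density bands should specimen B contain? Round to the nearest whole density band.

Specimen A: after corrections the count is 639 − 5 + 8 = 642 density bands.
Specimen A: dividing by 2 density bands per year: 642 / 2 = 321 years.
A: Extension rate ≈ 1054.6 / 321 = 3.285 mm per year.
B spans 1944.7 / 3.285 = 591.99 years; at 2 density bands per year that is 591.99 × 2 ≈ 1184 density bands.

1184 density bands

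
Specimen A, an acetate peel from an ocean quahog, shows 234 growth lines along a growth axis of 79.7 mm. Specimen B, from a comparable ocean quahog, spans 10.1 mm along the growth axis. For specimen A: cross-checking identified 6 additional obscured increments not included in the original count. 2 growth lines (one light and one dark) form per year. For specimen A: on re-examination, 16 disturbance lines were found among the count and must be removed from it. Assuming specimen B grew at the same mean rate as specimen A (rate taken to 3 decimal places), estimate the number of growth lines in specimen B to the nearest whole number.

28 growth lines

Specimen A: true growth line count = 234 − 16 + 6 = 224.
Specimen A: 224 growth lines at 2 per year is 224 / 2 = 112 years.
A: 79.7 mm over 112 years gives 79.7 / 112 ≈ 0.712 mm/yr.
For B, 10.1 / 0.712 = 14.19 years; at 2 growth lines per year that is 14.19 × 2 ≈ 28 growth lines.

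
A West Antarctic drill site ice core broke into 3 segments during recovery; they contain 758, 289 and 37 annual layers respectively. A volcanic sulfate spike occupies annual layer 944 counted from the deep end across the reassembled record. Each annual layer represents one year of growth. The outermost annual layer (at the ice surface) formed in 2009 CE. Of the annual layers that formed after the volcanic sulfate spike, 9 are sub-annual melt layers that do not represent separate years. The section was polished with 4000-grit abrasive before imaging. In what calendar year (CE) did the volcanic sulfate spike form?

Total annual layers = 758 + 289 + 37 = 1084.
The volcanic sulfate spike sits at annual layer 944 from the deep end, so 1084 − 944 = 140 annual layers formed after it.
Removing the 9 false annual layers leaves 140 − 9 = 131 true annual layers beyond the volcanic sulfate spike.
2009 − 131 = 1878 CE.

1878 CE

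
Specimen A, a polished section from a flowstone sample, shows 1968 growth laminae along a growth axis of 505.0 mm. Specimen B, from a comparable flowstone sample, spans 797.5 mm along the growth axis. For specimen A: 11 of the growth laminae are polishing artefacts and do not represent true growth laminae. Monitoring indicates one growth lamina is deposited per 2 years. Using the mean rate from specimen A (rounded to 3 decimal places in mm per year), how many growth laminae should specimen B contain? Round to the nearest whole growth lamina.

3091 growth laminae

Specimen A: after corrections the count is 1968 − 11 = 1957 growth laminae.
Specimen A: at 2 years per growth lamina, 1957 × 2 = 3914 years.
A: Mean rate = 505.0 mm / 3914 years ≈ 0.129 mm/year.
For B, 797.5 / 0.129 = 6182.17 years; at 2 years per growth lamina that is 6182.17 / 2 ≈ 3091 growth laminae.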